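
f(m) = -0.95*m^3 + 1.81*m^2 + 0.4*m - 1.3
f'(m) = -2.85*m^2 + 3.62*m + 0.4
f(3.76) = -24.71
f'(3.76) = -26.28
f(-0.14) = -1.32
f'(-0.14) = -0.16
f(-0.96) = 0.82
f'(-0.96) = -5.70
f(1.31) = 0.19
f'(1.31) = 0.25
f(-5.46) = 205.11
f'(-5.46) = -104.33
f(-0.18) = -1.31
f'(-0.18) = -0.34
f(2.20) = -1.78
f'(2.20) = -5.43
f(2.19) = -1.72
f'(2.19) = -5.34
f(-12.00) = 1896.14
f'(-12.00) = -453.44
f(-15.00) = 3606.20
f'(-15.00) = -695.15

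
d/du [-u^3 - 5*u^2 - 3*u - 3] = -3*u^2 - 10*u - 3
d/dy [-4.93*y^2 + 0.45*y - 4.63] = 0.45 - 9.86*y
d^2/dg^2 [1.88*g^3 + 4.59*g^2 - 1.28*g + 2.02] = 11.28*g + 9.18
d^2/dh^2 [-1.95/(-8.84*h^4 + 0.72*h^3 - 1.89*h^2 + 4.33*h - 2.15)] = ((-206.856*h^2 + 8.424*h - 7.371)*(8.84*h^4 - 0.72*h^3 + 1.89*h^2 - 4.33*h + 2.15) + 1.95*(35.36*h^3 - 2.16*h^2 + 3.78*h - 4.33)*(70.72*h^3 - 4.32*h^2 + 7.56*h - 8.66))/(8.84*h^4 - 0.72*h^3 + 1.89*h^2 - 4.33*h + 2.15)^3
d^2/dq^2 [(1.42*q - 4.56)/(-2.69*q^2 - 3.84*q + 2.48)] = (-(1.42*q - 4.56)*(5.38*q + 3.84)*(10.76*q + 7.68) + (22.9188*q - 13.6272)*(2.69*q^2 + 3.84*q - 2.48))/(2.69*q^2 + 3.84*q - 2.48)^3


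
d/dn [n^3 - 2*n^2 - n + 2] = 3*n^2 - 4*n - 1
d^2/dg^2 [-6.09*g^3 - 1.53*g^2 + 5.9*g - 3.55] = -36.54*g - 3.06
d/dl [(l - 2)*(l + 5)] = 2*l + 3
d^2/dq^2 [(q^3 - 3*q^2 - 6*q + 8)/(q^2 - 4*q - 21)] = 2*(19*q^3 + 87*q^2 + 849*q - 523)/(q^6 - 12*q^5 - 15*q^4 + 440*q^3 + 315*q^2 - 5292*q - 9261)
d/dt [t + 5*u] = 1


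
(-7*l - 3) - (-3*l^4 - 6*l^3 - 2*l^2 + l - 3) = 3*l^4 + 6*l^3 + 2*l^2 - 8*l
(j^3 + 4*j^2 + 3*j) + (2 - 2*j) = j^3 + 4*j^2 + j + 2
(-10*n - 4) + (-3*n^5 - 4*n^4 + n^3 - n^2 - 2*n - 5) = -3*n^5 - 4*n^4 + n^3 - n^2 - 12*n - 9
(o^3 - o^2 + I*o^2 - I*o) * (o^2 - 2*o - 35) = o^5 - 3*o^4 + I*o^4 - 33*o^3 - 3*I*o^3 + 35*o^2 - 33*I*o^2 + 35*I*o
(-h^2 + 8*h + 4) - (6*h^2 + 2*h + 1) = -7*h^2 + 6*h + 3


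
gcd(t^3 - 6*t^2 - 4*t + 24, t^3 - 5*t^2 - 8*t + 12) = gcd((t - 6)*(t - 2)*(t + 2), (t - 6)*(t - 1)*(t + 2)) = t^2 - 4*t - 12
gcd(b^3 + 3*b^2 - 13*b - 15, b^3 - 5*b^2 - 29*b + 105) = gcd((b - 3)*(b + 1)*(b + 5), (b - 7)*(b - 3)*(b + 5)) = b^2 + 2*b - 15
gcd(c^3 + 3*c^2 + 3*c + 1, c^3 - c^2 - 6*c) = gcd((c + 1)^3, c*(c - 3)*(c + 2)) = 1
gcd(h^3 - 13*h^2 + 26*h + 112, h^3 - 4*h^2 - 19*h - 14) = h^2 - 5*h - 14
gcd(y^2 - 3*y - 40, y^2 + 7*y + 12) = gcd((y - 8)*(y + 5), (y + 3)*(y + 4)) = 1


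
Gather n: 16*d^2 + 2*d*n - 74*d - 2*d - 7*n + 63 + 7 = 16*d^2 - 76*d + n*(2*d - 7) + 70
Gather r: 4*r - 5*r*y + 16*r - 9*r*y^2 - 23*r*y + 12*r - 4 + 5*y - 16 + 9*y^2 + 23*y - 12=r*(-9*y^2 - 28*y + 32) + 9*y^2 + 28*y - 32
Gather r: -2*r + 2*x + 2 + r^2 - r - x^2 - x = r^2 - 3*r - x^2 + x + 2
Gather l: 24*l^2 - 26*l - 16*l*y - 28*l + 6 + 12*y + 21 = 24*l^2 + l*(-16*y - 54) + 12*y + 27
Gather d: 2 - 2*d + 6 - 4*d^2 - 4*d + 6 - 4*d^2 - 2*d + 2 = -8*d^2 - 8*d + 16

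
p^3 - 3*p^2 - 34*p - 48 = (p - 8)*(p + 2)*(p + 3)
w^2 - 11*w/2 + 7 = (w - 7/2)*(w - 2)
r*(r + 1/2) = r^2 + r/2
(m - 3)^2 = m^2 - 6*m + 9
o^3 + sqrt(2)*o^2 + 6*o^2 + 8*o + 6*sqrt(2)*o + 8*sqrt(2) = (o + 2)*(o + 4)*(o + sqrt(2))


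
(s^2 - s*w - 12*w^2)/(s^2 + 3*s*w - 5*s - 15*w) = (s - 4*w)/(s - 5)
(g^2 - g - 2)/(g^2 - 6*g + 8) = (g + 1)/(g - 4)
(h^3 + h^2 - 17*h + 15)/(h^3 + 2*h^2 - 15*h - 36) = (h^3 + h^2 - 17*h + 15)/(h^3 + 2*h^2 - 15*h - 36)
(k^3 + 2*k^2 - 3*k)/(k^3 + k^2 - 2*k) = (k + 3)/(k + 2)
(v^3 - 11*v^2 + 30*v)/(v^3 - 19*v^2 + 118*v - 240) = v/(v - 8)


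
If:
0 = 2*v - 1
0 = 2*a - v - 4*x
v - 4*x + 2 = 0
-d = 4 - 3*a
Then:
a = 3/2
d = 1/2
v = 1/2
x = 5/8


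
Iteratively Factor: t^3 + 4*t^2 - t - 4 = (t + 1)*(t^2 + 3*t - 4) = (t + 1)*(t + 4)*(t - 1)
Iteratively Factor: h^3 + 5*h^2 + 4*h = (h + 4)*(h^2 + h) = h*(h + 4)*(h + 1)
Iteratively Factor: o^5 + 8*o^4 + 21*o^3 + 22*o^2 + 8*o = (o + 2)*(o^4 + 6*o^3 + 9*o^2 + 4*o) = (o + 2)*(o + 4)*(o^3 + 2*o^2 + o) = (o + 1)*(o + 2)*(o + 4)*(o^2 + o) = o*(o + 1)*(o + 2)*(o + 4)*(o + 1)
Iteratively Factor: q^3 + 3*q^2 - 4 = (q + 2)*(q^2 + q - 2) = (q + 2)^2*(q - 1)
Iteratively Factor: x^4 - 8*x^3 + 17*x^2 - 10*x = (x - 2)*(x^3 - 6*x^2 + 5*x) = (x - 5)*(x - 2)*(x^2 - x) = x*(x - 5)*(x - 2)*(x - 1)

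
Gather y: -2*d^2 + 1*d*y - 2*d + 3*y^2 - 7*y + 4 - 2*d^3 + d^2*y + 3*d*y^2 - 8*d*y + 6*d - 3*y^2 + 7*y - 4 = -2*d^3 - 2*d^2 + 3*d*y^2 + 4*d + y*(d^2 - 7*d)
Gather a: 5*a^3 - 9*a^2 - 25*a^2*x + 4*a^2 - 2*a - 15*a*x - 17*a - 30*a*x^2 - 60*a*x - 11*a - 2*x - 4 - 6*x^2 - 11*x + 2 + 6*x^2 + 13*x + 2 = 5*a^3 + a^2*(-25*x - 5) + a*(-30*x^2 - 75*x - 30)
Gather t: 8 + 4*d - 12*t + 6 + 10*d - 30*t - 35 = 14*d - 42*t - 21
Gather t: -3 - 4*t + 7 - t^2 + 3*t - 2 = -t^2 - t + 2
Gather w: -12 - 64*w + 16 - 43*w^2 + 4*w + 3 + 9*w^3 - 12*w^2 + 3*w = 9*w^3 - 55*w^2 - 57*w + 7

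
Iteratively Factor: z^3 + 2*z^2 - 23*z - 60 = (z - 5)*(z^2 + 7*z + 12) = (z - 5)*(z + 4)*(z + 3)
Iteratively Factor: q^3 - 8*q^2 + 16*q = (q - 4)*(q^2 - 4*q) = q*(q - 4)*(q - 4)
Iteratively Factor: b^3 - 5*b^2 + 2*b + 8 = (b - 2)*(b^2 - 3*b - 4) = (b - 4)*(b - 2)*(b + 1)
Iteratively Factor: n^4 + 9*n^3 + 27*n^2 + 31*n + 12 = (n + 1)*(n^3 + 8*n^2 + 19*n + 12) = (n + 1)*(n + 4)*(n^2 + 4*n + 3) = (n + 1)*(n + 3)*(n + 4)*(n + 1)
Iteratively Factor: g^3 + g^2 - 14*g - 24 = (g + 2)*(g^2 - g - 12) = (g - 4)*(g + 2)*(g + 3)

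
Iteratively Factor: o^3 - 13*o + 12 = (o - 1)*(o^2 + o - 12) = (o - 3)*(o - 1)*(o + 4)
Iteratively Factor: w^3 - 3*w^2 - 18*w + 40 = (w - 5)*(w^2 + 2*w - 8) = (w - 5)*(w - 2)*(w + 4)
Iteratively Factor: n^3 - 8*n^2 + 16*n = (n)*(n^2 - 8*n + 16) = n*(n - 4)*(n - 4)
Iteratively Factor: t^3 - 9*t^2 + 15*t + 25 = (t - 5)*(t^2 - 4*t - 5) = (t - 5)^2*(t + 1)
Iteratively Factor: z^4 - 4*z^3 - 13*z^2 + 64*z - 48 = (z - 1)*(z^3 - 3*z^2 - 16*z + 48) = (z - 4)*(z - 1)*(z^2 + z - 12) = (z - 4)*(z - 3)*(z - 1)*(z + 4)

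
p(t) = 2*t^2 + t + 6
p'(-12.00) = -47.00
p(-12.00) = 282.00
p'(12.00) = 49.00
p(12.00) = 306.00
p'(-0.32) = -0.28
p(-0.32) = 5.88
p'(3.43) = 14.72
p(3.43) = 32.96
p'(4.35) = 18.40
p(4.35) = 48.20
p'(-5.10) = -19.40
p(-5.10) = 52.92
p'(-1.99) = -6.96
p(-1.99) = 11.93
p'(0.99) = 4.96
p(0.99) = 8.95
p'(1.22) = 5.88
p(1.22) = 10.20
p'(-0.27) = -0.08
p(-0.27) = 5.88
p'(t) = 4*t + 1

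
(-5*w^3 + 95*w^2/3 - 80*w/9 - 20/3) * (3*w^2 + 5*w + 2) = -15*w^5 + 70*w^4 + 365*w^3/3 - 10*w^2/9 - 460*w/9 - 40/3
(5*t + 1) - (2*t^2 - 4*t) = -2*t^2 + 9*t + 1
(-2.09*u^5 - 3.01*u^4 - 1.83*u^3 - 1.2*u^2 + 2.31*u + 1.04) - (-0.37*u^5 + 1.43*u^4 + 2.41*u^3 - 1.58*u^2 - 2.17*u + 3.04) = -1.72*u^5 - 4.44*u^4 - 4.24*u^3 + 0.38*u^2 + 4.48*u - 2.0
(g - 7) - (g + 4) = -11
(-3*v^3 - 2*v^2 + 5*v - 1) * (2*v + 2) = -6*v^4 - 10*v^3 + 6*v^2 + 8*v - 2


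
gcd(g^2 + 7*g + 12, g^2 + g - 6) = g + 3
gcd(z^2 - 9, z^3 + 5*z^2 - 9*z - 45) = z^2 - 9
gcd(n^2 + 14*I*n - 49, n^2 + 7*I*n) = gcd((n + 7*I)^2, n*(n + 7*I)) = n + 7*I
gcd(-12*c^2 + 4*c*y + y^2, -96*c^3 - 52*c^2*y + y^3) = 6*c + y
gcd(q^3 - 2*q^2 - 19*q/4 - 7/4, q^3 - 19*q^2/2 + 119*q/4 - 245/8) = q - 7/2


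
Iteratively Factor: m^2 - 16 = (m - 4)*(m + 4)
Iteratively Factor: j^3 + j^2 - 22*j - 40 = (j + 4)*(j^2 - 3*j - 10) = (j - 5)*(j + 4)*(j + 2)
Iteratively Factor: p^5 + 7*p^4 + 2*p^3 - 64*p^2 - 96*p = (p + 2)*(p^4 + 5*p^3 - 8*p^2 - 48*p) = (p + 2)*(p + 4)*(p^3 + p^2 - 12*p) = (p + 2)*(p + 4)^2*(p^2 - 3*p) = p*(p + 2)*(p + 4)^2*(p - 3)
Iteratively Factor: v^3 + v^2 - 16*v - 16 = (v - 4)*(v^2 + 5*v + 4) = (v - 4)*(v + 1)*(v + 4)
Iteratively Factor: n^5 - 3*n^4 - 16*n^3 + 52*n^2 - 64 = (n + 1)*(n^4 - 4*n^3 - 12*n^2 + 64*n - 64) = (n - 2)*(n + 1)*(n^3 - 2*n^2 - 16*n + 32) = (n - 2)*(n + 1)*(n + 4)*(n^2 - 6*n + 8) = (n - 2)^2*(n + 1)*(n + 4)*(n - 4)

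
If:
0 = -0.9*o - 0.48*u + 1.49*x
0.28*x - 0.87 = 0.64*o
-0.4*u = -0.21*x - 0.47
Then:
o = -1.70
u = 0.76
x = -0.78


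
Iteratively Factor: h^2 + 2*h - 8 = (h + 4)*(h - 2)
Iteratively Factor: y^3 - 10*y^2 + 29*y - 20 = (y - 4)*(y^2 - 6*y + 5) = (y - 5)*(y - 4)*(y - 1)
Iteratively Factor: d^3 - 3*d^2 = (d)*(d^2 - 3*d) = d^2*(d - 3)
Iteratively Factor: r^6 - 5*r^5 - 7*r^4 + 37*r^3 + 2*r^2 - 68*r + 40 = (r - 2)*(r^5 - 3*r^4 - 13*r^3 + 11*r^2 + 24*r - 20) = (r - 2)*(r + 2)*(r^4 - 5*r^3 - 3*r^2 + 17*r - 10) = (r - 5)*(r - 2)*(r + 2)*(r^3 - 3*r + 2) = (r - 5)*(r - 2)*(r + 2)^2*(r^2 - 2*r + 1) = (r - 5)*(r - 2)*(r - 1)*(r + 2)^2*(r - 1)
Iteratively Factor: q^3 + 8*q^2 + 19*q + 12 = (q + 3)*(q^2 + 5*q + 4) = (q + 3)*(q + 4)*(q + 1)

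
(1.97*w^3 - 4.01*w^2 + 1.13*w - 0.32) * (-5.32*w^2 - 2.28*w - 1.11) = -10.4804*w^5 + 16.8416*w^4 + 0.9445*w^3 + 3.5771*w^2 - 0.5247*w + 0.3552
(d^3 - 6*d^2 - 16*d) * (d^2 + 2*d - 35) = d^5 - 4*d^4 - 63*d^3 + 178*d^2 + 560*d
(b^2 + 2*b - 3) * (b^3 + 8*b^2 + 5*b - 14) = b^5 + 10*b^4 + 18*b^3 - 28*b^2 - 43*b + 42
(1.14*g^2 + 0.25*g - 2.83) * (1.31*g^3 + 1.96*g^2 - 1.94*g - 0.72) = 1.4934*g^5 + 2.5619*g^4 - 5.4289*g^3 - 6.8526*g^2 + 5.3102*g + 2.0376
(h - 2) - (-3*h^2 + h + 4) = 3*h^2 - 6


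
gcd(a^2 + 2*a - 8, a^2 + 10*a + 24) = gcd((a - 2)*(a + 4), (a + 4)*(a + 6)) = a + 4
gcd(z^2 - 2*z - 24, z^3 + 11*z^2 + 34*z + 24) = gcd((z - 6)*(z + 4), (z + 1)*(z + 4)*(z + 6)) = z + 4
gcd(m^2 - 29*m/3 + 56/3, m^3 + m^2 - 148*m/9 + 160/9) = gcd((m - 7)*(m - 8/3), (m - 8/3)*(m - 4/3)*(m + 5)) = m - 8/3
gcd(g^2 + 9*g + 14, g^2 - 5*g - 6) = 1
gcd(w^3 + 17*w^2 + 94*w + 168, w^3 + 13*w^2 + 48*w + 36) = w + 6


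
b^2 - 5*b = b*(b - 5)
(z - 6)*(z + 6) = z^2 - 36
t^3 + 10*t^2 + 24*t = t*(t + 4)*(t + 6)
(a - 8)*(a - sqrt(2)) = a^2 - 8*a - sqrt(2)*a + 8*sqrt(2)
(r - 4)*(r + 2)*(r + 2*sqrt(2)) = r^3 - 2*r^2 + 2*sqrt(2)*r^2 - 8*r - 4*sqrt(2)*r - 16*sqrt(2)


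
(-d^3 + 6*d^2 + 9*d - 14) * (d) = -d^4 + 6*d^3 + 9*d^2 - 14*d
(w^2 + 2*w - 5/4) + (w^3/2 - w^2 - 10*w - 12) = w^3/2 - 8*w - 53/4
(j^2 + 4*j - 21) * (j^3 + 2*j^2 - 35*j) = j^5 + 6*j^4 - 48*j^3 - 182*j^2 + 735*j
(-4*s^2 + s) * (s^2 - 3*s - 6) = -4*s^4 + 13*s^3 + 21*s^2 - 6*s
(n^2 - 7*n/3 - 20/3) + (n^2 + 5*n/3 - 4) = 2*n^2 - 2*n/3 - 32/3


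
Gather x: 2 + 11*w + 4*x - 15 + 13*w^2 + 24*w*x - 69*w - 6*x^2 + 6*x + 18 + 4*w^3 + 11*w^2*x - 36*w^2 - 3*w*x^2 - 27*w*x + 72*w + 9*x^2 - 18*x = 4*w^3 - 23*w^2 + 14*w + x^2*(3 - 3*w) + x*(11*w^2 - 3*w - 8) + 5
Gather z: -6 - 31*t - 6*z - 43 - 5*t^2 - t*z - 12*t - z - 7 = -5*t^2 - 43*t + z*(-t - 7) - 56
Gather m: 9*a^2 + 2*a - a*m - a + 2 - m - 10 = 9*a^2 + a + m*(-a - 1) - 8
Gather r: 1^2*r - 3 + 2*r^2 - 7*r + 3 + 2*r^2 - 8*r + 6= 4*r^2 - 14*r + 6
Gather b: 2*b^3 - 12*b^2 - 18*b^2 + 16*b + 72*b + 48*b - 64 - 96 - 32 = 2*b^3 - 30*b^2 + 136*b - 192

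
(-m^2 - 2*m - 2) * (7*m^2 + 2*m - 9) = -7*m^4 - 16*m^3 - 9*m^2 + 14*m + 18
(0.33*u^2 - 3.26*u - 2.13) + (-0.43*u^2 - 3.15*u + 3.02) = -0.1*u^2 - 6.41*u + 0.89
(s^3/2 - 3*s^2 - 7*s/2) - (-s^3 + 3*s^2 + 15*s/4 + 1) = 3*s^3/2 - 6*s^2 - 29*s/4 - 1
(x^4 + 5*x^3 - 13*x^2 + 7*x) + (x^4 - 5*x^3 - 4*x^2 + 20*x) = 2*x^4 - 17*x^2 + 27*x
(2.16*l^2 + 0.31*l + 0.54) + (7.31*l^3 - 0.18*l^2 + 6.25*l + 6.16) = 7.31*l^3 + 1.98*l^2 + 6.56*l + 6.7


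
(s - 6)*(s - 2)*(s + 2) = s^3 - 6*s^2 - 4*s + 24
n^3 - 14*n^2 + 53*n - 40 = (n - 8)*(n - 5)*(n - 1)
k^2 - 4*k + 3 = (k - 3)*(k - 1)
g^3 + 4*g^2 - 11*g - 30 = (g - 3)*(g + 2)*(g + 5)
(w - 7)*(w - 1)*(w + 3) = w^3 - 5*w^2 - 17*w + 21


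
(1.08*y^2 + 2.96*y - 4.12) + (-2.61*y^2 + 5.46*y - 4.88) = -1.53*y^2 + 8.42*y - 9.0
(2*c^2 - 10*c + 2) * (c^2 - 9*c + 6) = 2*c^4 - 28*c^3 + 104*c^2 - 78*c + 12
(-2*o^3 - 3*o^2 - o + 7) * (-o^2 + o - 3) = 2*o^5 + o^4 + 4*o^3 + o^2 + 10*o - 21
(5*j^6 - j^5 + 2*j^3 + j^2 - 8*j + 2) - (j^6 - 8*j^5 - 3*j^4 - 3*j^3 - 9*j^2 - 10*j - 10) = 4*j^6 + 7*j^5 + 3*j^4 + 5*j^3 + 10*j^2 + 2*j + 12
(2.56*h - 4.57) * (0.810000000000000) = 2.0736*h - 3.7017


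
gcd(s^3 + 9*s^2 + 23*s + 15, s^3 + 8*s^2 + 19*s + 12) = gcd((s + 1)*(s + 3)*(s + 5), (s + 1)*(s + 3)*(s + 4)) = s^2 + 4*s + 3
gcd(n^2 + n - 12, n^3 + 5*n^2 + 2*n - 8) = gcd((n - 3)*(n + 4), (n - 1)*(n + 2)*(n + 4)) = n + 4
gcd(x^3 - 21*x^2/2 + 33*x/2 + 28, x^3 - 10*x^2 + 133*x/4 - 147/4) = x - 7/2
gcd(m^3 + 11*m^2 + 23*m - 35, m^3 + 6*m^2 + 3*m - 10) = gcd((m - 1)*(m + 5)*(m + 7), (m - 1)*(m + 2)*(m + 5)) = m^2 + 4*m - 5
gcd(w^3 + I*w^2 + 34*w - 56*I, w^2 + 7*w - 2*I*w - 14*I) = w - 2*I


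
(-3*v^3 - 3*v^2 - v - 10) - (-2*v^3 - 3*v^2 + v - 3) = -v^3 - 2*v - 7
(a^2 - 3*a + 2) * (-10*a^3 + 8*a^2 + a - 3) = -10*a^5 + 38*a^4 - 43*a^3 + 10*a^2 + 11*a - 6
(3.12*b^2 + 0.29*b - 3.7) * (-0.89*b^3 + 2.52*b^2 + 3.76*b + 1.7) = -2.7768*b^5 + 7.6043*b^4 + 15.755*b^3 - 2.9296*b^2 - 13.419*b - 6.29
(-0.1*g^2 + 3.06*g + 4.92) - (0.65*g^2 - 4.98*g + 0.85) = -0.75*g^2 + 8.04*g + 4.07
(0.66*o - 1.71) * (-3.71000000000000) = 6.3441 - 2.4486*o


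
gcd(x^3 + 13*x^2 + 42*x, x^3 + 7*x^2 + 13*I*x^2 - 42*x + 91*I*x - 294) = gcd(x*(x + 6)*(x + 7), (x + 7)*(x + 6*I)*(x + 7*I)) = x + 7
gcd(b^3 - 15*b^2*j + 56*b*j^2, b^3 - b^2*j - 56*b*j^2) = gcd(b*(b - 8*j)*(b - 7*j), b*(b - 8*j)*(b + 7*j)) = b^2 - 8*b*j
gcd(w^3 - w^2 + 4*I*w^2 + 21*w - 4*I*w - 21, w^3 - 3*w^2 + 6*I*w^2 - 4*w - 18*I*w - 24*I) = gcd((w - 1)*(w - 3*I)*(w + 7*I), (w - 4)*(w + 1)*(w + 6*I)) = 1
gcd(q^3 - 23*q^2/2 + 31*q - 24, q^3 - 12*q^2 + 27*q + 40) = q - 8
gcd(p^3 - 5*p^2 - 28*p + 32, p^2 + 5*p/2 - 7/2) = p - 1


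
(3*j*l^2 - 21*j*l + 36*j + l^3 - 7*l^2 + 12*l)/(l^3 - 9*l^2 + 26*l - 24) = (3*j + l)/(l - 2)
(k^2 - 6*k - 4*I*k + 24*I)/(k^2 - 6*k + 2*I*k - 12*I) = (k - 4*I)/(k + 2*I)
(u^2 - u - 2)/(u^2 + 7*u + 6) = (u - 2)/(u + 6)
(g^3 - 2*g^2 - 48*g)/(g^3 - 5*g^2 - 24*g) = (g + 6)/(g + 3)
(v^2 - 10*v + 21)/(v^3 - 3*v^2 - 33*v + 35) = (v - 3)/(v^2 + 4*v - 5)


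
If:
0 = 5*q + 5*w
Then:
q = -w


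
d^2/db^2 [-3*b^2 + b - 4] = -6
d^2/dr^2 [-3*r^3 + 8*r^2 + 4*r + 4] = 16 - 18*r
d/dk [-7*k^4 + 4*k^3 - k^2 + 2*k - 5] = -28*k^3 + 12*k^2 - 2*k + 2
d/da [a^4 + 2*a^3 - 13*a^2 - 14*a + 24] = 4*a^3 + 6*a^2 - 26*a - 14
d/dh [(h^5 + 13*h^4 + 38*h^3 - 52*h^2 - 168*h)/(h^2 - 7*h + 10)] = (3*h^4 + 10*h^3 - 157*h^2 - 680*h - 420)/(h^2 - 10*h + 25)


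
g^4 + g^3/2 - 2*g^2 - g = g*(g + 1/2)*(g - sqrt(2))*(g + sqrt(2))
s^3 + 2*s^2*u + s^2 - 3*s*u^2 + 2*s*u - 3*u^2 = (s + 1)*(s - u)*(s + 3*u)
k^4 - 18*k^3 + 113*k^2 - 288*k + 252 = (k - 7)*(k - 6)*(k - 3)*(k - 2)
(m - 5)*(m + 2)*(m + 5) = m^3 + 2*m^2 - 25*m - 50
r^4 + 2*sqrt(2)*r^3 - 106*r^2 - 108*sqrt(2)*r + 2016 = (r - 6*sqrt(2))*(r - 3*sqrt(2))*(r + 4*sqrt(2))*(r + 7*sqrt(2))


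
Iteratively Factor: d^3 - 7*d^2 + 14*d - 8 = (d - 2)*(d^2 - 5*d + 4) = (d - 2)*(d - 1)*(d - 4)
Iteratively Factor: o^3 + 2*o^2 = (o + 2)*(o^2) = o*(o + 2)*(o)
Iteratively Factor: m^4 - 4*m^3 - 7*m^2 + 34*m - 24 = (m - 2)*(m^3 - 2*m^2 - 11*m + 12) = (m - 2)*(m + 3)*(m^2 - 5*m + 4) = (m - 4)*(m - 2)*(m + 3)*(m - 1)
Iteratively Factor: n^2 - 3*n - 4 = (n - 4)*(n + 1)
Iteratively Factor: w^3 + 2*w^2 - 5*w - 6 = (w + 3)*(w^2 - w - 2) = (w + 1)*(w + 3)*(w - 2)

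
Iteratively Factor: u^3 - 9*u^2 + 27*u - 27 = (u - 3)*(u^2 - 6*u + 9) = (u - 3)^2*(u - 3)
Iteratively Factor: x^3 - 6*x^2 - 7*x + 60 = (x - 4)*(x^2 - 2*x - 15) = (x - 5)*(x - 4)*(x + 3)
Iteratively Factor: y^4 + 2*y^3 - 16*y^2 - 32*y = (y - 4)*(y^3 + 6*y^2 + 8*y) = (y - 4)*(y + 4)*(y^2 + 2*y) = y*(y - 4)*(y + 4)*(y + 2)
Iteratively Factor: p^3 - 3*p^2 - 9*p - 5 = (p + 1)*(p^2 - 4*p - 5) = (p + 1)^2*(p - 5)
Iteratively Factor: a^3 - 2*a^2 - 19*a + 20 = (a - 1)*(a^2 - a - 20) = (a - 5)*(a - 1)*(a + 4)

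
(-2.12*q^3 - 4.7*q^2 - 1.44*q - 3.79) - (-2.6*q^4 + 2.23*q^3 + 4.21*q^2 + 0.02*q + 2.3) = 2.6*q^4 - 4.35*q^3 - 8.91*q^2 - 1.46*q - 6.09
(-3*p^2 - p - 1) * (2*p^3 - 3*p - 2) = -6*p^5 - 2*p^4 + 7*p^3 + 9*p^2 + 5*p + 2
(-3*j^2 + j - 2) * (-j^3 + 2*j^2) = 3*j^5 - 7*j^4 + 4*j^3 - 4*j^2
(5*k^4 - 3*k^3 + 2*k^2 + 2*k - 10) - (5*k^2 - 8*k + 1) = 5*k^4 - 3*k^3 - 3*k^2 + 10*k - 11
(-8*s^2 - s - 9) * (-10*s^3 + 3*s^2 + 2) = 80*s^5 - 14*s^4 + 87*s^3 - 43*s^2 - 2*s - 18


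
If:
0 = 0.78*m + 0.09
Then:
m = -0.12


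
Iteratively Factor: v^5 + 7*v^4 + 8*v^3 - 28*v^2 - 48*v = (v + 4)*(v^4 + 3*v^3 - 4*v^2 - 12*v) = (v - 2)*(v + 4)*(v^3 + 5*v^2 + 6*v) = (v - 2)*(v + 3)*(v + 4)*(v^2 + 2*v) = (v - 2)*(v + 2)*(v + 3)*(v + 4)*(v)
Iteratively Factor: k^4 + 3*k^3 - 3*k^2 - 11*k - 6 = (k + 1)*(k^3 + 2*k^2 - 5*k - 6) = (k - 2)*(k + 1)*(k^2 + 4*k + 3) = (k - 2)*(k + 1)^2*(k + 3)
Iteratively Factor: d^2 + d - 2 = (d - 1)*(d + 2)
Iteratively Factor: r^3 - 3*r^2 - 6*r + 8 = (r - 4)*(r^2 + r - 2) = (r - 4)*(r + 2)*(r - 1)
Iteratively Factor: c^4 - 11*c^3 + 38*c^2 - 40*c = (c - 5)*(c^3 - 6*c^2 + 8*c) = (c - 5)*(c - 4)*(c^2 - 2*c) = c*(c - 5)*(c - 4)*(c - 2)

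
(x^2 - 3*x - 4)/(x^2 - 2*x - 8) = (x + 1)/(x + 2)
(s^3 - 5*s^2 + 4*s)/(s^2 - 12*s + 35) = s*(s^2 - 5*s + 4)/(s^2 - 12*s + 35)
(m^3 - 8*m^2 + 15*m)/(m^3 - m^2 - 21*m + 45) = m*(m - 5)/(m^2 + 2*m - 15)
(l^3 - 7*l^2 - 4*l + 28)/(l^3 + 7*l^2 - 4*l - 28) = (l - 7)/(l + 7)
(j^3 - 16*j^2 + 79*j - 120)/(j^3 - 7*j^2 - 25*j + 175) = (j^2 - 11*j + 24)/(j^2 - 2*j - 35)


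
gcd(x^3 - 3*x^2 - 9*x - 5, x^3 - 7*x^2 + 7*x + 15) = x^2 - 4*x - 5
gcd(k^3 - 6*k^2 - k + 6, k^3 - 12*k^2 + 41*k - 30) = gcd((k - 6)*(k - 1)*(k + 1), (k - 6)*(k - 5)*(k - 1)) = k^2 - 7*k + 6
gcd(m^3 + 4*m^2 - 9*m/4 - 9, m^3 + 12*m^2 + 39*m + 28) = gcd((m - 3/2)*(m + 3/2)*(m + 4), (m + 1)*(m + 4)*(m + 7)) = m + 4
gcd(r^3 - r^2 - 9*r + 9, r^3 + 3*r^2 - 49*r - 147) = r + 3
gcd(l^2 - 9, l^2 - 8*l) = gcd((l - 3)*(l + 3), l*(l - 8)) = 1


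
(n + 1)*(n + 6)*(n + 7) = n^3 + 14*n^2 + 55*n + 42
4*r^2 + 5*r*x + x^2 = (r + x)*(4*r + x)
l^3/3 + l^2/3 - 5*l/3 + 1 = (l/3 + 1)*(l - 1)^2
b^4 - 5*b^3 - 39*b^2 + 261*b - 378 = (b - 6)*(b - 3)^2*(b + 7)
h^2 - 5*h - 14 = (h - 7)*(h + 2)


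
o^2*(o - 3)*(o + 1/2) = o^4 - 5*o^3/2 - 3*o^2/2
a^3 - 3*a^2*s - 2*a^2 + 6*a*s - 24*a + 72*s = (a - 6)*(a + 4)*(a - 3*s)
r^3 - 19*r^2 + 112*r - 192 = (r - 8)^2*(r - 3)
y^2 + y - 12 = (y - 3)*(y + 4)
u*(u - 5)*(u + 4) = u^3 - u^2 - 20*u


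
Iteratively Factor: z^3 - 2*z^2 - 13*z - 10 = (z - 5)*(z^2 + 3*z + 2) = (z - 5)*(z + 2)*(z + 1)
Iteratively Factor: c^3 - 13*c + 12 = (c - 3)*(c^2 + 3*c - 4) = (c - 3)*(c + 4)*(c - 1)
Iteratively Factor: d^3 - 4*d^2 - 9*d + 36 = (d - 3)*(d^2 - d - 12) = (d - 3)*(d + 3)*(d - 4)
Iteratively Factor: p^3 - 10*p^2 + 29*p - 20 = (p - 5)*(p^2 - 5*p + 4) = (p - 5)*(p - 1)*(p - 4)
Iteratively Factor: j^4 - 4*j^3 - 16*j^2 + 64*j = (j - 4)*(j^3 - 16*j) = j*(j - 4)*(j^2 - 16) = j*(j - 4)^2*(j + 4)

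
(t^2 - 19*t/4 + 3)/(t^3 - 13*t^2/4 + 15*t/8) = 2*(t - 4)/(t*(2*t - 5))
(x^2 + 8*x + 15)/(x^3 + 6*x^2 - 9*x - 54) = (x + 5)/(x^2 + 3*x - 18)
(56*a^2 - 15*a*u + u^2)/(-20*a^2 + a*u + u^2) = (56*a^2 - 15*a*u + u^2)/(-20*a^2 + a*u + u^2)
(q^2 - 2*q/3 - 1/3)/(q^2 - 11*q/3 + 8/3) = (3*q + 1)/(3*q - 8)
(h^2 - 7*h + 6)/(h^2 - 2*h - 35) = (-h^2 + 7*h - 6)/(-h^2 + 2*h + 35)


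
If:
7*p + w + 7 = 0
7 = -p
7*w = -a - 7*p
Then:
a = -245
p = -7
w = 42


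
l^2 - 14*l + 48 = (l - 8)*(l - 6)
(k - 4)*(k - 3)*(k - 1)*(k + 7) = k^4 - k^3 - 37*k^2 + 121*k - 84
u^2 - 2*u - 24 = (u - 6)*(u + 4)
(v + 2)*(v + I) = v^2 + 2*v + I*v + 2*I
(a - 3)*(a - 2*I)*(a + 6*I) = a^3 - 3*a^2 + 4*I*a^2 + 12*a - 12*I*a - 36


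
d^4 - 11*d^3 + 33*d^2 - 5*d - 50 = (d - 5)^2*(d - 2)*(d + 1)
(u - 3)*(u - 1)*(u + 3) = u^3 - u^2 - 9*u + 9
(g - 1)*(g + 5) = g^2 + 4*g - 5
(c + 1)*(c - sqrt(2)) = c^2 - sqrt(2)*c + c - sqrt(2)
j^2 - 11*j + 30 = (j - 6)*(j - 5)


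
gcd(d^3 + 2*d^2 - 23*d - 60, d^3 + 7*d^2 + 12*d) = d^2 + 7*d + 12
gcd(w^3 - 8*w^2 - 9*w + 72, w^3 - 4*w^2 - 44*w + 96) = w - 8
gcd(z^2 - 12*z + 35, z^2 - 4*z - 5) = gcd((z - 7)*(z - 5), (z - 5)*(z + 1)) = z - 5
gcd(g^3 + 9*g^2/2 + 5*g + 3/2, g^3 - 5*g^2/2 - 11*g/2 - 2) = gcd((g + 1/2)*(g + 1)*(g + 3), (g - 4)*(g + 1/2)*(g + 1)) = g^2 + 3*g/2 + 1/2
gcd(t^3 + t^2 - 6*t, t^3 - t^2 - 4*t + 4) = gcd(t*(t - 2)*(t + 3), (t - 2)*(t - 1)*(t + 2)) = t - 2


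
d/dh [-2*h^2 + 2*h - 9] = 2 - 4*h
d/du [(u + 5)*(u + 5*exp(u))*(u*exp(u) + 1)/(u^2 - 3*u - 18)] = (-(u + 5)*(u + 5*exp(u))*(2*u - 3)*(u*exp(u) + 1) + (-u^2 + 3*u + 18)*(-(u + 1)*(u + 5)*(u + 5*exp(u))*exp(u) - (u + 5)*(u*exp(u) + 1)*(5*exp(u) + 1) - (u + 5*exp(u))*(u*exp(u) + 1)))/(-u^2 + 3*u + 18)^2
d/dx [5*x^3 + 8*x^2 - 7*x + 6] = 15*x^2 + 16*x - 7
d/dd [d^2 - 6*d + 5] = 2*d - 6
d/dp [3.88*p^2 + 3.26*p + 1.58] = 7.76*p + 3.26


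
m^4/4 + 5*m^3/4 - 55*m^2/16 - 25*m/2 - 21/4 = (m/4 + 1/2)*(m - 7/2)*(m + 1/2)*(m + 6)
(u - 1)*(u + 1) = u^2 - 1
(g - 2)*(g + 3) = g^2 + g - 6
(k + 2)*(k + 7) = k^2 + 9*k + 14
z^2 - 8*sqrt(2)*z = z*(z - 8*sqrt(2))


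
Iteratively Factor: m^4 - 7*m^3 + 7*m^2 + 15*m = (m - 5)*(m^3 - 2*m^2 - 3*m) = (m - 5)*(m + 1)*(m^2 - 3*m) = (m - 5)*(m - 3)*(m + 1)*(m)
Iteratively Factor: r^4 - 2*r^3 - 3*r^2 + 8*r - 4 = (r - 1)*(r^3 - r^2 - 4*r + 4) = (r - 1)*(r + 2)*(r^2 - 3*r + 2) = (r - 1)^2*(r + 2)*(r - 2)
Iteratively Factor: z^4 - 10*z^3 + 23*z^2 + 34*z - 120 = (z + 2)*(z^3 - 12*z^2 + 47*z - 60) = (z - 5)*(z + 2)*(z^2 - 7*z + 12) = (z - 5)*(z - 4)*(z + 2)*(z - 3)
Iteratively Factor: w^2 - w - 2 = (w - 2)*(w + 1)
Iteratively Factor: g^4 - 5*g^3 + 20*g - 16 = (g - 1)*(g^3 - 4*g^2 - 4*g + 16) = (g - 1)*(g + 2)*(g^2 - 6*g + 8) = (g - 4)*(g - 1)*(g + 2)*(g - 2)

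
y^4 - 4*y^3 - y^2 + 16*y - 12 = (y - 3)*(y - 2)*(y - 1)*(y + 2)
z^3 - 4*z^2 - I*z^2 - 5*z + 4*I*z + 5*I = (z - 5)*(z + 1)*(z - I)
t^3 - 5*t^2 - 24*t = t*(t - 8)*(t + 3)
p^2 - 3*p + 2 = (p - 2)*(p - 1)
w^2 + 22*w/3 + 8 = (w + 4/3)*(w + 6)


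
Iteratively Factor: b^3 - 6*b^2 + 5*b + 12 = (b - 3)*(b^2 - 3*b - 4) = (b - 3)*(b + 1)*(b - 4)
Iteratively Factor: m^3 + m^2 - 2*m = (m + 2)*(m^2 - m) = m*(m + 2)*(m - 1)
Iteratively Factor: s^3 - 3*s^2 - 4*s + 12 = (s + 2)*(s^2 - 5*s + 6) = (s - 3)*(s + 2)*(s - 2)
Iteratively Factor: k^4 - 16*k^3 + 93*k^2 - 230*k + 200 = (k - 5)*(k^3 - 11*k^2 + 38*k - 40) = (k - 5)*(k - 2)*(k^2 - 9*k + 20) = (k - 5)*(k - 4)*(k - 2)*(k - 5)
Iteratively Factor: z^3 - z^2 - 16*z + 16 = (z - 4)*(z^2 + 3*z - 4) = (z - 4)*(z + 4)*(z - 1)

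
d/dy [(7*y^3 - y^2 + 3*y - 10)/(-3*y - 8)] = (-42*y^3 - 165*y^2 + 16*y - 54)/(9*y^2 + 48*y + 64)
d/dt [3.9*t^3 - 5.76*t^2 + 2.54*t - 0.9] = 11.7*t^2 - 11.52*t + 2.54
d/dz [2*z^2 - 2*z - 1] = 4*z - 2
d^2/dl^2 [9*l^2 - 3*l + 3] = 18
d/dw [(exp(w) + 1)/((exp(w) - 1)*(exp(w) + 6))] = (-exp(2*w) - 2*exp(w) - 11)*exp(w)/(exp(4*w) + 10*exp(3*w) + 13*exp(2*w) - 60*exp(w) + 36)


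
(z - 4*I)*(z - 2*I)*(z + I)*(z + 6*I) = z^4 + I*z^3 + 28*z^2 - 20*I*z + 48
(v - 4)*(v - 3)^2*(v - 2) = v^4 - 12*v^3 + 53*v^2 - 102*v + 72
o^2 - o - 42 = (o - 7)*(o + 6)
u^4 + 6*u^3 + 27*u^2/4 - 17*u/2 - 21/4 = (u - 1)*(u + 1/2)*(u + 3)*(u + 7/2)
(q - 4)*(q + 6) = q^2 + 2*q - 24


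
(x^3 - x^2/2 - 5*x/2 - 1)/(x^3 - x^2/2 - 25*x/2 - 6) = (x^2 - x - 2)/(x^2 - x - 12)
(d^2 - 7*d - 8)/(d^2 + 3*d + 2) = (d - 8)/(d + 2)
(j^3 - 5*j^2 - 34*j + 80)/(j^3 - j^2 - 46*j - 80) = (j - 2)/(j + 2)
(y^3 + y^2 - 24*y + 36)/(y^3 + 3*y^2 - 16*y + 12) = (y - 3)/(y - 1)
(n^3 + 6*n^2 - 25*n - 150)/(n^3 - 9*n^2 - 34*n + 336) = (n^2 - 25)/(n^2 - 15*n + 56)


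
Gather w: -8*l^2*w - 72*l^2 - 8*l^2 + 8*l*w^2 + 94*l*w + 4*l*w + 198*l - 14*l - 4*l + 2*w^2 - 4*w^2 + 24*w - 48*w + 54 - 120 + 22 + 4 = -80*l^2 + 180*l + w^2*(8*l - 2) + w*(-8*l^2 + 98*l - 24) - 40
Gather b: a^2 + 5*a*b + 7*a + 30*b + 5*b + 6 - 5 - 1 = a^2 + 7*a + b*(5*a + 35)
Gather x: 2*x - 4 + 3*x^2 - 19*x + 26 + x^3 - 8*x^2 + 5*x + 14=x^3 - 5*x^2 - 12*x + 36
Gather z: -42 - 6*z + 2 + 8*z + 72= 2*z + 32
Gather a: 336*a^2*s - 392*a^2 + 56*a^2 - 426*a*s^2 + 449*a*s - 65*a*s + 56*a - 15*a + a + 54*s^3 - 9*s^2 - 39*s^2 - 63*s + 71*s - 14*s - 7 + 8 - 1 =a^2*(336*s - 336) + a*(-426*s^2 + 384*s + 42) + 54*s^3 - 48*s^2 - 6*s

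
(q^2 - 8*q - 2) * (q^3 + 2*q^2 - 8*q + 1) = q^5 - 6*q^4 - 26*q^3 + 61*q^2 + 8*q - 2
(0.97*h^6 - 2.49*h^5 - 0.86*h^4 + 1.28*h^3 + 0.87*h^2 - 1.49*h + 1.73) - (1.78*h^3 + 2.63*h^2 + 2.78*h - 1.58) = 0.97*h^6 - 2.49*h^5 - 0.86*h^4 - 0.5*h^3 - 1.76*h^2 - 4.27*h + 3.31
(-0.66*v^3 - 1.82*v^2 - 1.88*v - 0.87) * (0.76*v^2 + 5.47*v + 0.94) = -0.5016*v^5 - 4.9934*v^4 - 12.0046*v^3 - 12.6556*v^2 - 6.5261*v - 0.8178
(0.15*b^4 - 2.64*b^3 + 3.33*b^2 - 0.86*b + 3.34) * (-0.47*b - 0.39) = -0.0705*b^5 + 1.1823*b^4 - 0.5355*b^3 - 0.8945*b^2 - 1.2344*b - 1.3026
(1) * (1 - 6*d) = 1 - 6*d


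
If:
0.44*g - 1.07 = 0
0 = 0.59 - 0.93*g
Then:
No Solution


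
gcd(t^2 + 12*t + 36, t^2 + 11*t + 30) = t + 6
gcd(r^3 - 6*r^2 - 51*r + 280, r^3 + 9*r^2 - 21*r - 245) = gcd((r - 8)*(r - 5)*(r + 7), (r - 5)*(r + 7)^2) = r^2 + 2*r - 35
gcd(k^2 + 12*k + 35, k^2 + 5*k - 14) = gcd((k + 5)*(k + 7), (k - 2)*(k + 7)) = k + 7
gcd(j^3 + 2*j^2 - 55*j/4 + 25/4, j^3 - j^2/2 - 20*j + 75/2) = j^2 + 5*j/2 - 25/2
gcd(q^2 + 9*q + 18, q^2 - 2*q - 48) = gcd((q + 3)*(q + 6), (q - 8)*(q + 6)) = q + 6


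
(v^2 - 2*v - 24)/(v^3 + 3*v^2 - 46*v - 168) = (v - 6)/(v^2 - v - 42)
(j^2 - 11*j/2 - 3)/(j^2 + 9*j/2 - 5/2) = (2*j^2 - 11*j - 6)/(2*j^2 + 9*j - 5)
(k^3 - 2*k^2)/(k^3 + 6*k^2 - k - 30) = k^2/(k^2 + 8*k + 15)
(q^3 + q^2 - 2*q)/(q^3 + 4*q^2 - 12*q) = (q^2 + q - 2)/(q^2 + 4*q - 12)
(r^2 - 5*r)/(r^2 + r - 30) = r/(r + 6)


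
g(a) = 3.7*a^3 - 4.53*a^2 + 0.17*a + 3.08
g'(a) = 11.1*a^2 - 9.06*a + 0.17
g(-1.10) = -7.51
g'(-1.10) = 23.57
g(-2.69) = -102.18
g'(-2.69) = 104.86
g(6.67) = 900.62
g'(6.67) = 433.57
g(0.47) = 2.54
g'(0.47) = -1.64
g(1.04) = 2.52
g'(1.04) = 2.75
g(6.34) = 764.98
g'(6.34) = 388.90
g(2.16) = 19.60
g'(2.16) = 32.39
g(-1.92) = -40.13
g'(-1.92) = 58.48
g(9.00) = 2334.98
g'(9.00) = 817.73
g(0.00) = 3.08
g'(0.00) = 0.17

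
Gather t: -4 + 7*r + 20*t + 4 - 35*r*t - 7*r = t*(20 - 35*r)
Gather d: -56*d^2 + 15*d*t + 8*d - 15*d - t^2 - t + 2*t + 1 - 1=-56*d^2 + d*(15*t - 7) - t^2 + t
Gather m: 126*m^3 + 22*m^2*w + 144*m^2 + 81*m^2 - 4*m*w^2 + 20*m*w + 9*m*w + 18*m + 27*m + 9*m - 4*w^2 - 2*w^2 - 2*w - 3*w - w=126*m^3 + m^2*(22*w + 225) + m*(-4*w^2 + 29*w + 54) - 6*w^2 - 6*w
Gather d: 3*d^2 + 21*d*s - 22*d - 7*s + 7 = 3*d^2 + d*(21*s - 22) - 7*s + 7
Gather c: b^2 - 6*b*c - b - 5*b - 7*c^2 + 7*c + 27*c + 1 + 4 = b^2 - 6*b - 7*c^2 + c*(34 - 6*b) + 5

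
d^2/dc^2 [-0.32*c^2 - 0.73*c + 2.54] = -0.640000000000000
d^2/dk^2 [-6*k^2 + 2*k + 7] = -12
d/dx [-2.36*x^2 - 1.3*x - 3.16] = -4.72*x - 1.3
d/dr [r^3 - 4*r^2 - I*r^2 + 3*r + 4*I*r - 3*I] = 3*r^2 - 8*r - 2*I*r + 3 + 4*I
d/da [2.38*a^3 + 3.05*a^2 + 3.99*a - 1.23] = 7.14*a^2 + 6.1*a + 3.99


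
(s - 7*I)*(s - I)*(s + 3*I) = s^3 - 5*I*s^2 + 17*s - 21*I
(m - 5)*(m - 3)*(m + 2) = m^3 - 6*m^2 - m + 30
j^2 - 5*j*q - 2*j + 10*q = (j - 2)*(j - 5*q)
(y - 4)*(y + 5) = y^2 + y - 20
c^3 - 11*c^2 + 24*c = c*(c - 8)*(c - 3)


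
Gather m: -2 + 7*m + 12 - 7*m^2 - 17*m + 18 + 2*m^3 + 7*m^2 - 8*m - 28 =2*m^3 - 18*m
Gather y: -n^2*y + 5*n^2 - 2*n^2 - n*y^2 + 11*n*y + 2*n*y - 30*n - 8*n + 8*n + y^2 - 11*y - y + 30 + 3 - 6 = 3*n^2 - 30*n + y^2*(1 - n) + y*(-n^2 + 13*n - 12) + 27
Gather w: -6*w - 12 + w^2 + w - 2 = w^2 - 5*w - 14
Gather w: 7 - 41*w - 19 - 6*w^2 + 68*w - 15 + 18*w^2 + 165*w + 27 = 12*w^2 + 192*w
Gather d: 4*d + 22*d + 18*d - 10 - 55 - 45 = 44*d - 110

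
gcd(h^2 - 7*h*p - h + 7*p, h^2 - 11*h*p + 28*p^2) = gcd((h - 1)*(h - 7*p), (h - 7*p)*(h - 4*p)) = -h + 7*p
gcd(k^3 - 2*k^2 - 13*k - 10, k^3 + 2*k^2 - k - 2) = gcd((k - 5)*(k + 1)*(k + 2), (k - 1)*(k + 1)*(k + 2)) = k^2 + 3*k + 2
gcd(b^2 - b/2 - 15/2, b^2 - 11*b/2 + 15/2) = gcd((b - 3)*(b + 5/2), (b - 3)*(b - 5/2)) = b - 3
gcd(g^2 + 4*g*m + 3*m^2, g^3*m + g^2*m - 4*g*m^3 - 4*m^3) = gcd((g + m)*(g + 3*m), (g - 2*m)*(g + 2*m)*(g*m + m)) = 1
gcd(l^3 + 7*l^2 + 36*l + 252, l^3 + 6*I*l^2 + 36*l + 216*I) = l^2 + 36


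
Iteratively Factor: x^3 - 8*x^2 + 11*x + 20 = (x + 1)*(x^2 - 9*x + 20) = (x - 4)*(x + 1)*(x - 5)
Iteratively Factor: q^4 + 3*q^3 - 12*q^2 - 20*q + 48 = (q - 2)*(q^3 + 5*q^2 - 2*q - 24) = (q - 2)*(q + 3)*(q^2 + 2*q - 8) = (q - 2)^2*(q + 3)*(q + 4)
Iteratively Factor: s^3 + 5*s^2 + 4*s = (s + 4)*(s^2 + s) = (s + 1)*(s + 4)*(s)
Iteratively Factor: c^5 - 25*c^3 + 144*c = (c + 3)*(c^4 - 3*c^3 - 16*c^2 + 48*c) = (c - 3)*(c + 3)*(c^3 - 16*c) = (c - 3)*(c + 3)*(c + 4)*(c^2 - 4*c) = c*(c - 3)*(c + 3)*(c + 4)*(c - 4)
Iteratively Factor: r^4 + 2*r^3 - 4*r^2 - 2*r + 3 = (r + 1)*(r^3 + r^2 - 5*r + 3) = (r - 1)*(r + 1)*(r^2 + 2*r - 3) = (r - 1)*(r + 1)*(r + 3)*(r - 1)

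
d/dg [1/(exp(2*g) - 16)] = -2*exp(2*g)/(exp(2*g) - 16)^2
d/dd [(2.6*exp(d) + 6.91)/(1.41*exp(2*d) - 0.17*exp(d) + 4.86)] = (-3.666*exp(2*d) - 19.4862*exp(d) + 13.8107)*exp(d)/(1.9881*exp(4*d) - 0.4794*exp(3*d) + 13.7341*exp(2*d) - 1.6524*exp(d) + 23.6196)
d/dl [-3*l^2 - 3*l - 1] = -6*l - 3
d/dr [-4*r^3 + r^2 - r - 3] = -12*r^2 + 2*r - 1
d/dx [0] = 0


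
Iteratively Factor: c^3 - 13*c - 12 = (c - 4)*(c^2 + 4*c + 3) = (c - 4)*(c + 1)*(c + 3)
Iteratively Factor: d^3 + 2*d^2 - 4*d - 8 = (d + 2)*(d^2 - 4) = (d + 2)^2*(d - 2)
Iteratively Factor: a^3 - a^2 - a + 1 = (a - 1)*(a^2 - 1) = (a - 1)^2*(a + 1)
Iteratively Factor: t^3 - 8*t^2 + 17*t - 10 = (t - 5)*(t^2 - 3*t + 2) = (t - 5)*(t - 2)*(t - 1)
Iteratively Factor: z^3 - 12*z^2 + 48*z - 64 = (z - 4)*(z^2 - 8*z + 16) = (z - 4)^2*(z - 4)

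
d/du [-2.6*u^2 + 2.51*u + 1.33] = 2.51 - 5.2*u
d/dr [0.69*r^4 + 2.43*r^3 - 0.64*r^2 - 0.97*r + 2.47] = 2.76*r^3 + 7.29*r^2 - 1.28*r - 0.97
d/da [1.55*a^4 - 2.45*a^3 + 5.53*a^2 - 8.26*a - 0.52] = 6.2*a^3 - 7.35*a^2 + 11.06*a - 8.26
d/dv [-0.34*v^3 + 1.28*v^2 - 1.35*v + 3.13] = -1.02*v^2 + 2.56*v - 1.35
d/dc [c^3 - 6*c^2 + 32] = 3*c*(c - 4)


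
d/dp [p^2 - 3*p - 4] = 2*p - 3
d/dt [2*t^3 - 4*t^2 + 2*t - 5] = 6*t^2 - 8*t + 2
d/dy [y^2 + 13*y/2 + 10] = 2*y + 13/2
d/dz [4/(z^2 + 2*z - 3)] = 8*(-z - 1)/(z^2 + 2*z - 3)^2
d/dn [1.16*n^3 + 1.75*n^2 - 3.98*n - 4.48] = 3.48*n^2 + 3.5*n - 3.98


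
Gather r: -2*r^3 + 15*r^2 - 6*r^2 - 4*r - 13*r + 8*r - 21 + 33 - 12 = -2*r^3 + 9*r^2 - 9*r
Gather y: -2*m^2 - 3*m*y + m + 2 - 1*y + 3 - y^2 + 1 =-2*m^2 + m - y^2 + y*(-3*m - 1) + 6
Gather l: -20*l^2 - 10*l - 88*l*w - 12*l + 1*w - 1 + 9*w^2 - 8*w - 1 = -20*l^2 + l*(-88*w - 22) + 9*w^2 - 7*w - 2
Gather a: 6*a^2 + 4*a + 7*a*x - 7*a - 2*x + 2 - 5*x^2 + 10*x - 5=6*a^2 + a*(7*x - 3) - 5*x^2 + 8*x - 3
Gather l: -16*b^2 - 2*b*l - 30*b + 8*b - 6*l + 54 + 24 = -16*b^2 - 22*b + l*(-2*b - 6) + 78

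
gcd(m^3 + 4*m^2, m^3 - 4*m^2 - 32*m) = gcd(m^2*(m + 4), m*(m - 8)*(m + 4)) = m^2 + 4*m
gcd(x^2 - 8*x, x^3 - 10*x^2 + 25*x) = x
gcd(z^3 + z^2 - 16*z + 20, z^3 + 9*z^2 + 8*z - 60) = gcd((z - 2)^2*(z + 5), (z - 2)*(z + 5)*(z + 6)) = z^2 + 3*z - 10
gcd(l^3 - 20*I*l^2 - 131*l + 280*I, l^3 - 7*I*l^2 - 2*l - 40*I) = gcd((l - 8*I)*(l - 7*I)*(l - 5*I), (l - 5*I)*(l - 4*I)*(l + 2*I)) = l - 5*I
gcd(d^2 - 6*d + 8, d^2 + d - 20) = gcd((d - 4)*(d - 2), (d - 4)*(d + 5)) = d - 4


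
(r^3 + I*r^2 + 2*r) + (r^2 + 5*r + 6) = r^3 + r^2 + I*r^2 + 7*r + 6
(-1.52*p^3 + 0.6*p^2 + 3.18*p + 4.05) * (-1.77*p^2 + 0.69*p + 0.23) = 2.6904*p^5 - 2.1108*p^4 - 5.5642*p^3 - 4.8363*p^2 + 3.5259*p + 0.9315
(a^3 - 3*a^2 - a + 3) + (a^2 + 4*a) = a^3 - 2*a^2 + 3*a + 3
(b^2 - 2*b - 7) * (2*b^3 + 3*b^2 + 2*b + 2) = 2*b^5 - b^4 - 18*b^3 - 23*b^2 - 18*b - 14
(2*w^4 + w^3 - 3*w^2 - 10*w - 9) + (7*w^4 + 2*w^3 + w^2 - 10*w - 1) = 9*w^4 + 3*w^3 - 2*w^2 - 20*w - 10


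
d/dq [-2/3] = 0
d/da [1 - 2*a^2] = -4*a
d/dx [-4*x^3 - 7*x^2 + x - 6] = -12*x^2 - 14*x + 1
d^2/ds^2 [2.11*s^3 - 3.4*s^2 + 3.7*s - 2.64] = 12.66*s - 6.8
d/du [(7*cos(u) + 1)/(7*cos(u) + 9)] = -56*sin(u)/(7*cos(u) + 9)^2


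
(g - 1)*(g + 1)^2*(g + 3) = g^4 + 4*g^3 + 2*g^2 - 4*g - 3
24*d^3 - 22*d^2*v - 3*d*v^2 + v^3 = (-6*d + v)*(-d + v)*(4*d + v)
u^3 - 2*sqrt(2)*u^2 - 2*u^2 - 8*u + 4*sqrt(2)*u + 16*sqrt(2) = (u - 4)*(u + 2)*(u - 2*sqrt(2))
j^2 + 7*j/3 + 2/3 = (j + 1/3)*(j + 2)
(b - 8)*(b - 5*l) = b^2 - 5*b*l - 8*b + 40*l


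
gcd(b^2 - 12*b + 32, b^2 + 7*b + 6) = 1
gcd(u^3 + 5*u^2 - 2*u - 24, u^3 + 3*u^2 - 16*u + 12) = u - 2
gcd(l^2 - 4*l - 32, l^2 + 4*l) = l + 4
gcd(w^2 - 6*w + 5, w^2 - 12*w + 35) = w - 5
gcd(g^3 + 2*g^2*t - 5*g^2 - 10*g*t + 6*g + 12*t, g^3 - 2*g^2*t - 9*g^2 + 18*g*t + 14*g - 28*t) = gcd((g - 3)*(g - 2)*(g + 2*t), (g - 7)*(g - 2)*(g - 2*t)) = g - 2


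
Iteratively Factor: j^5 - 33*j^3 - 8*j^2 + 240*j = (j + 4)*(j^4 - 4*j^3 - 17*j^2 + 60*j) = (j - 5)*(j + 4)*(j^3 + j^2 - 12*j) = (j - 5)*(j + 4)^2*(j^2 - 3*j) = (j - 5)*(j - 3)*(j + 4)^2*(j)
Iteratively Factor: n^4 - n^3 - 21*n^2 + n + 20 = (n + 4)*(n^3 - 5*n^2 - n + 5) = (n - 1)*(n + 4)*(n^2 - 4*n - 5) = (n - 1)*(n + 1)*(n + 4)*(n - 5)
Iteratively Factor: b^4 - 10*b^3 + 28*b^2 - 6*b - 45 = (b - 3)*(b^3 - 7*b^2 + 7*b + 15) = (b - 5)*(b - 3)*(b^2 - 2*b - 3) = (b - 5)*(b - 3)*(b + 1)*(b - 3)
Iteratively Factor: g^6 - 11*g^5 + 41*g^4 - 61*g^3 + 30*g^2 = (g - 2)*(g^5 - 9*g^4 + 23*g^3 - 15*g^2) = (g - 5)*(g - 2)*(g^4 - 4*g^3 + 3*g^2) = g*(g - 5)*(g - 2)*(g^3 - 4*g^2 + 3*g) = g^2*(g - 5)*(g - 2)*(g^2 - 4*g + 3) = g^2*(g - 5)*(g - 2)*(g - 1)*(g - 3)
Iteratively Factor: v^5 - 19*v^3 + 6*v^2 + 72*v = (v - 3)*(v^4 + 3*v^3 - 10*v^2 - 24*v) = (v - 3)*(v + 2)*(v^3 + v^2 - 12*v) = v*(v - 3)*(v + 2)*(v^2 + v - 12) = v*(v - 3)^2*(v + 2)*(v + 4)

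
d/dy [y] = 1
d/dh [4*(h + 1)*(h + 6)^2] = 4*(h + 6)*(3*h + 8)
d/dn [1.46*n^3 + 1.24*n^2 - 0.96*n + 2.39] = 4.38*n^2 + 2.48*n - 0.96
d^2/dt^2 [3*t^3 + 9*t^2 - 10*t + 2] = 18*t + 18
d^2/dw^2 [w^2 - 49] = 2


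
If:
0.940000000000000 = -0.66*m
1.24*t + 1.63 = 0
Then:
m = -1.42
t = -1.31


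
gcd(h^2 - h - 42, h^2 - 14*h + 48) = 1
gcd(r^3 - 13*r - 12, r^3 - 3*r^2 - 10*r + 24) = r^2 - r - 12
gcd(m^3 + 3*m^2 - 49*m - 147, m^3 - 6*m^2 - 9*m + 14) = m - 7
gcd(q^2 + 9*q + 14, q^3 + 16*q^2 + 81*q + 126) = q + 7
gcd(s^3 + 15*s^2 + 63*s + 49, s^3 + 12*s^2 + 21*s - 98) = s^2 + 14*s + 49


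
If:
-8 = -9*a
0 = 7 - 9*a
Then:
No Solution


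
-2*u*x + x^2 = x*(-2*u + x)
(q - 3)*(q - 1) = q^2 - 4*q + 3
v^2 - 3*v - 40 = (v - 8)*(v + 5)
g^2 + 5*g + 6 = (g + 2)*(g + 3)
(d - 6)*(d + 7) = d^2 + d - 42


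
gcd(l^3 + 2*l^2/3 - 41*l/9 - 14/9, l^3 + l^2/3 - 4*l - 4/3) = l^2 - 5*l/3 - 2/3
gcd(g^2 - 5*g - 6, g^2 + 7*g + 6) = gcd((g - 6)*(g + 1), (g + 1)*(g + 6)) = g + 1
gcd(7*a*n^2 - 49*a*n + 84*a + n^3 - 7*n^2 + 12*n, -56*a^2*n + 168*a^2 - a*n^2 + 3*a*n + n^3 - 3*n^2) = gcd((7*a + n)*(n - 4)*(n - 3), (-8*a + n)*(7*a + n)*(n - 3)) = 7*a*n - 21*a + n^2 - 3*n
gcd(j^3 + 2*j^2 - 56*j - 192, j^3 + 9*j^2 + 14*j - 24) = j^2 + 10*j + 24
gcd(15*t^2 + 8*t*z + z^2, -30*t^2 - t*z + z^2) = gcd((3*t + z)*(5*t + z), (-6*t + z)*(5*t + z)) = 5*t + z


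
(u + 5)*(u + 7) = u^2 + 12*u + 35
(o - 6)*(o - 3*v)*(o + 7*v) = o^3 + 4*o^2*v - 6*o^2 - 21*o*v^2 - 24*o*v + 126*v^2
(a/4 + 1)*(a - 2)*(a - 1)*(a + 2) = a^4/4 + 3*a^3/4 - 2*a^2 - 3*a + 4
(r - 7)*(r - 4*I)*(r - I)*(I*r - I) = I*r^4 + 5*r^3 - 8*I*r^3 - 40*r^2 + 3*I*r^2 + 35*r + 32*I*r - 28*I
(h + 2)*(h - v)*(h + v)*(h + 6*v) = h^4 + 6*h^3*v + 2*h^3 - h^2*v^2 + 12*h^2*v - 6*h*v^3 - 2*h*v^2 - 12*v^3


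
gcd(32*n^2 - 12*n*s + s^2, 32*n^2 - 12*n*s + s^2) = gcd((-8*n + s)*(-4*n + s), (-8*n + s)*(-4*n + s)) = 32*n^2 - 12*n*s + s^2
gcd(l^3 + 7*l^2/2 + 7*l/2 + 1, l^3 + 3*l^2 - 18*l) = 1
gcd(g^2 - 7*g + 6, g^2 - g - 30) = g - 6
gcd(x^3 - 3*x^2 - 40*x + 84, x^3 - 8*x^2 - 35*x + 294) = x^2 - x - 42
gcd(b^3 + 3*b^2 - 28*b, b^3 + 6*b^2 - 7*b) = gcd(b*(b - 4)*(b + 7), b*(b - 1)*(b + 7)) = b^2 + 7*b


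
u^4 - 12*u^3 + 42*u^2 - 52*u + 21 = (u - 7)*(u - 3)*(u - 1)^2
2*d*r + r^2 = r*(2*d + r)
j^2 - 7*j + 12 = (j - 4)*(j - 3)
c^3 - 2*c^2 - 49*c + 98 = (c - 7)*(c - 2)*(c + 7)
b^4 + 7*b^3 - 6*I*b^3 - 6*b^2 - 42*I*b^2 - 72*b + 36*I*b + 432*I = (b - 3)*(b + 4)*(b + 6)*(b - 6*I)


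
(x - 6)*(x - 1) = x^2 - 7*x + 6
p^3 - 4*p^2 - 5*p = p*(p - 5)*(p + 1)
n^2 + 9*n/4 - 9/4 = (n - 3/4)*(n + 3)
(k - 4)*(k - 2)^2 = k^3 - 8*k^2 + 20*k - 16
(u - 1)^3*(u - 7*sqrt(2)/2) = u^4 - 7*sqrt(2)*u^3/2 - 3*u^3 + 3*u^2 + 21*sqrt(2)*u^2/2 - 21*sqrt(2)*u/2 - u + 7*sqrt(2)/2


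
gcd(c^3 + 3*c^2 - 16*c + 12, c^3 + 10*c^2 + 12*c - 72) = c^2 + 4*c - 12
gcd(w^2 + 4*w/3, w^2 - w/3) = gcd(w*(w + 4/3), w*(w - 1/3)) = w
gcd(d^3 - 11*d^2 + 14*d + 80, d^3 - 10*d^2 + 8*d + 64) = d^2 - 6*d - 16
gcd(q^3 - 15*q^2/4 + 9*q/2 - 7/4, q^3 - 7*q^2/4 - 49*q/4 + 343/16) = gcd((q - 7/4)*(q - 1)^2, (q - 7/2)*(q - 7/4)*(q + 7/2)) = q - 7/4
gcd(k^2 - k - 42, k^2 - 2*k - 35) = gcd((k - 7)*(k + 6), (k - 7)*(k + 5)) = k - 7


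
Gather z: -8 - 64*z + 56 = 48 - 64*z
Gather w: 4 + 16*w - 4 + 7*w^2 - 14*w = 7*w^2 + 2*w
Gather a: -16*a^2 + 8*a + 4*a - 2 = -16*a^2 + 12*a - 2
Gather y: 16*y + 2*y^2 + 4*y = 2*y^2 + 20*y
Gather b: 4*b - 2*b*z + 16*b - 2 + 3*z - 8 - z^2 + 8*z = b*(20 - 2*z) - z^2 + 11*z - 10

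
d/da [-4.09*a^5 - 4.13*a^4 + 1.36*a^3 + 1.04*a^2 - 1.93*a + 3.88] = -20.45*a^4 - 16.52*a^3 + 4.08*a^2 + 2.08*a - 1.93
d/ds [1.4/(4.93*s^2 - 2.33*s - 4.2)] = (3.262 - 13.804*s)/(-4.93*s^2 + 2.33*s + 4.2)^2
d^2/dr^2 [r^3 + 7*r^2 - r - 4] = 6*r + 14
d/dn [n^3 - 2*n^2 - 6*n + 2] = 3*n^2 - 4*n - 6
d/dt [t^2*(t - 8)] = t*(3*t - 16)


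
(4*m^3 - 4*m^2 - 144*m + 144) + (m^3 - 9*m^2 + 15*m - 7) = 5*m^3 - 13*m^2 - 129*m + 137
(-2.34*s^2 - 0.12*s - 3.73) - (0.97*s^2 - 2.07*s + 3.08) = -3.31*s^2 + 1.95*s - 6.81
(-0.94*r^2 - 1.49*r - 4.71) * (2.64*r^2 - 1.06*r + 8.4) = -2.4816*r^4 - 2.9372*r^3 - 18.751*r^2 - 7.5234*r - 39.564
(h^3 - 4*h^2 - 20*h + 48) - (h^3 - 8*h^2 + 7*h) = 4*h^2 - 27*h + 48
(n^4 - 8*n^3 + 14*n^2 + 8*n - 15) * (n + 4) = n^5 - 4*n^4 - 18*n^3 + 64*n^2 + 17*n - 60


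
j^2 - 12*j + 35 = (j - 7)*(j - 5)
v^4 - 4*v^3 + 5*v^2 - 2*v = v*(v - 2)*(v - 1)^2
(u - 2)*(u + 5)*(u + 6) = u^3 + 9*u^2 + 8*u - 60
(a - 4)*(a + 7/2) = a^2 - a/2 - 14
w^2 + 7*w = w*(w + 7)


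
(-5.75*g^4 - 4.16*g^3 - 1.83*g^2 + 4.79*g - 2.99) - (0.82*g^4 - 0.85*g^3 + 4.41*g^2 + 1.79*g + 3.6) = -6.57*g^4 - 3.31*g^3 - 6.24*g^2 + 3.0*g - 6.59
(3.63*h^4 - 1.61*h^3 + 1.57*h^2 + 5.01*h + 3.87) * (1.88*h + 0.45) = 6.8244*h^5 - 1.3933*h^4 + 2.2271*h^3 + 10.1253*h^2 + 9.5301*h + 1.7415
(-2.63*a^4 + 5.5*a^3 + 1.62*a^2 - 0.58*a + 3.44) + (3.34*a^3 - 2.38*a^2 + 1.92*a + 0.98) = -2.63*a^4 + 8.84*a^3 - 0.76*a^2 + 1.34*a + 4.42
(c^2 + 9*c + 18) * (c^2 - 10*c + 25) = c^4 - c^3 - 47*c^2 + 45*c + 450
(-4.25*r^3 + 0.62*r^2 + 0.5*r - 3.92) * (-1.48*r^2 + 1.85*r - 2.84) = 6.29*r^5 - 8.7801*r^4 + 12.477*r^3 + 4.9658*r^2 - 8.672*r + 11.1328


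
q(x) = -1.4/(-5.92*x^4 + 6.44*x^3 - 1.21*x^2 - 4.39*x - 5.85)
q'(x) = -1.4*(23.68*x^3 - 19.32*x^2 + 2.42*x + 4.39)/(-5.92*x^4 + 6.44*x^3 - 1.21*x^2 - 4.39*x - 5.85)^2 = (-33.152*x^3 + 27.048*x^2 - 3.388*x - 6.146)/(5.92*x^4 - 6.44*x^3 + 1.21*x^2 + 4.39*x + 5.85)^2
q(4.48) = 0.00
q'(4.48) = -0.00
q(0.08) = 0.23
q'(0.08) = -0.16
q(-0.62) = 0.23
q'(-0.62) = 0.40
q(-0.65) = 0.22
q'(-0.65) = 0.41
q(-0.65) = 0.22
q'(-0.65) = 0.41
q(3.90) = 0.00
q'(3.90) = -0.00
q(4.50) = 0.00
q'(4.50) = -0.00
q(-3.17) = 0.00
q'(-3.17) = 0.00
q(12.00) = 0.00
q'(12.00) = -0.00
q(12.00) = 0.00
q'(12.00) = -0.00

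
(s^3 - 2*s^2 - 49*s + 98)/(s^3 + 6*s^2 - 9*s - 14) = (s - 7)/(s + 1)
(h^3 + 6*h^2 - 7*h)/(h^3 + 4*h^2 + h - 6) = h*(h + 7)/(h^2 + 5*h + 6)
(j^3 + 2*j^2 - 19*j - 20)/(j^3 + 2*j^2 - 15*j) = (j^2 - 3*j - 4)/(j*(j - 3))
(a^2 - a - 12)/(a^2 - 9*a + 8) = (a^2 - a - 12)/(a^2 - 9*a + 8)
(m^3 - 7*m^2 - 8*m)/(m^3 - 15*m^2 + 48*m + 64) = m/(m - 8)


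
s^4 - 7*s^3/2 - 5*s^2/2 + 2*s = s*(s - 4)*(s - 1/2)*(s + 1)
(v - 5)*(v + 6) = v^2 + v - 30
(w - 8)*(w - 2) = w^2 - 10*w + 16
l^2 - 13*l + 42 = (l - 7)*(l - 6)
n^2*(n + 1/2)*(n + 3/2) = n^4 + 2*n^3 + 3*n^2/4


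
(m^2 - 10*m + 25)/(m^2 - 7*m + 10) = (m - 5)/(m - 2)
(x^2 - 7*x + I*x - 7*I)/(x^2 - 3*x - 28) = (x + I)/(x + 4)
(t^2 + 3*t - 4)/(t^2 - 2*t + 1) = (t + 4)/(t - 1)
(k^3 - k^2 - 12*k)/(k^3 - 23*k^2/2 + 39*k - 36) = 2*k*(k + 3)/(2*k^2 - 15*k + 18)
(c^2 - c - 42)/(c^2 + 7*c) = (c^2 - c - 42)/(c*(c + 7))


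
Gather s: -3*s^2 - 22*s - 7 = -3*s^2 - 22*s - 7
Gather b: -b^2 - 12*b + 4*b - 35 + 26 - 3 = -b^2 - 8*b - 12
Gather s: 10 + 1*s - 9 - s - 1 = 0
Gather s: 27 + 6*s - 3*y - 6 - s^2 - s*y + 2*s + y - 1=-s^2 + s*(8 - y) - 2*y + 20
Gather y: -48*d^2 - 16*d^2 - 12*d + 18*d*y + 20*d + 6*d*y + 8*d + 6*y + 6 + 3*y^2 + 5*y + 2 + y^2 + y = -64*d^2 + 16*d + 4*y^2 + y*(24*d + 12) + 8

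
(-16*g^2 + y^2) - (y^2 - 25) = 25 - 16*g^2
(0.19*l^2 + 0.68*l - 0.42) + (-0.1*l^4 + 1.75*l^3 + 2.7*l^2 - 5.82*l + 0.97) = -0.1*l^4 + 1.75*l^3 + 2.89*l^2 - 5.14*l + 0.55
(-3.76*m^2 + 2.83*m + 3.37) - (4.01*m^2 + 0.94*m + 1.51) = -7.77*m^2 + 1.89*m + 1.86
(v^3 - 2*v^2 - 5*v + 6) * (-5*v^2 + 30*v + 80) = -5*v^5 + 40*v^4 + 45*v^3 - 340*v^2 - 220*v + 480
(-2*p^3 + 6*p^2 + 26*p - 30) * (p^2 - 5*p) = -2*p^5 + 16*p^4 - 4*p^3 - 160*p^2 + 150*p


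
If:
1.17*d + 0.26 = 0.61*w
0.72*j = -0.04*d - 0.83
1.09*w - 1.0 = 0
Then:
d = 0.26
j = -1.17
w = 0.92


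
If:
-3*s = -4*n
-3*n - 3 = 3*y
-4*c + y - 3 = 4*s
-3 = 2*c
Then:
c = -3/2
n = 6/19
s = 8/19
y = -25/19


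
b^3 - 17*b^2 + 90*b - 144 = (b - 8)*(b - 6)*(b - 3)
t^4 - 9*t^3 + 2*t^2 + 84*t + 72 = (t - 6)^2*(t + 1)*(t + 2)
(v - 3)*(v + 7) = v^2 + 4*v - 21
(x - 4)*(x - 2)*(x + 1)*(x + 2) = x^4 - 3*x^3 - 8*x^2 + 12*x + 16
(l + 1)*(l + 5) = l^2 + 6*l + 5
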